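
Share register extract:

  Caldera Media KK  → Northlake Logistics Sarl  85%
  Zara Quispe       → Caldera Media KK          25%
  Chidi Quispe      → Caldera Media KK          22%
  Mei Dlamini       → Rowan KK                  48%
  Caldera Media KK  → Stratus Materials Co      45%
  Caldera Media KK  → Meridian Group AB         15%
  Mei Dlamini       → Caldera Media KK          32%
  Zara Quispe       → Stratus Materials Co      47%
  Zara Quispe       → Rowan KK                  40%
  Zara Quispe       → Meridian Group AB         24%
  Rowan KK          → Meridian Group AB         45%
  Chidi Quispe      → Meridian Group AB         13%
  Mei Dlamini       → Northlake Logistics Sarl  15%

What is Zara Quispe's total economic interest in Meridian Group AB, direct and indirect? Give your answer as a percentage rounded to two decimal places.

Zara reaches Meridian along 3 paths.
Direct stake: 24% = 24%.
Via Rowan: 40% × 45% = 18%.
Via Caldera: 25% × 15% = 3.75%.
Total: 24% + 18% + 3.75% = 45.75%.

45.75%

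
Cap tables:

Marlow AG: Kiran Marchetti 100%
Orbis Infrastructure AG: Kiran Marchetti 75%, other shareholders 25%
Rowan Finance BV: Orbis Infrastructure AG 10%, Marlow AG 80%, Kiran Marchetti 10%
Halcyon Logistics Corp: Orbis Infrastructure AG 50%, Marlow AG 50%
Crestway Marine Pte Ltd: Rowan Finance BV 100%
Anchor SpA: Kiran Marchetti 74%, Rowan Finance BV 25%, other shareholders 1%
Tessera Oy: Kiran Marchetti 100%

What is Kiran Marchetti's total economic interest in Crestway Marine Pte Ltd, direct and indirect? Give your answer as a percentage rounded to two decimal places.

97.50%

Kiran reaches Crestway along 3 paths.
Via Orbis → Rowan: 75% × 10% × 100% = 7.5%.
Via Marlow → Rowan: 100% × 80% × 100% = 80%.
Via Rowan: 10% × 100% = 10%.
Total: 7.5% + 80% + 10% = 97.5%.
Rounded: 97.50%.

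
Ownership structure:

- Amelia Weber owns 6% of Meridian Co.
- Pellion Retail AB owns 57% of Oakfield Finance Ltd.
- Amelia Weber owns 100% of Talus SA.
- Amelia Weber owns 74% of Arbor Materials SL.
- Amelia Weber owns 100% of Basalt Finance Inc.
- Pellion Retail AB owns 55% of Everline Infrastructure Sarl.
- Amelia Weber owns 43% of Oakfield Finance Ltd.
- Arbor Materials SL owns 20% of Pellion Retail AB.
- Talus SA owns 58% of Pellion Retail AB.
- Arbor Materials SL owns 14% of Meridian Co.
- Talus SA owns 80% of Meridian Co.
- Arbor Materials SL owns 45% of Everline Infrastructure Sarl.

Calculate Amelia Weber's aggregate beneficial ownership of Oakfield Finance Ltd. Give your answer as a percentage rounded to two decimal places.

84.50%

Amelia reaches Oakfield along 3 paths.
Via Arbor → Pellion: 74% × 20% × 57% = 8.436%.
Via Talus → Pellion: 100% × 58% × 57% = 33.06%.
Direct stake: 43% = 43%.
Total: 8.436% + 33.06% + 43% = 84.496%.
Rounded: 84.50%.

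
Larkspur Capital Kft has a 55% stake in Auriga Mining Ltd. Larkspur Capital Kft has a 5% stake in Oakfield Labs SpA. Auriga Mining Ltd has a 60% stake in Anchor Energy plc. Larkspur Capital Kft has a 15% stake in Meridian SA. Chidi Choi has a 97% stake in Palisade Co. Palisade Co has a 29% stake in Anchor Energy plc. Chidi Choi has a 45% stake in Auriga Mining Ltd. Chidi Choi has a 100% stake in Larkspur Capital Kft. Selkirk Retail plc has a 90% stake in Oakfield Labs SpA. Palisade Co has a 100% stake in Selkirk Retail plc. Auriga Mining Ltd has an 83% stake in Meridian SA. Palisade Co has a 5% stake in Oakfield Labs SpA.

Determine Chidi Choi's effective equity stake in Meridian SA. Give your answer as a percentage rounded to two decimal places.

Chidi reaches Meridian along 3 paths.
Via Larkspur: 100% × 15% = 15%.
Via Larkspur → Auriga: 100% × 55% × 83% = 45.65%.
Via Auriga: 45% × 83% = 37.35%.
Total: 15% + 45.65% + 37.35% = 98%.
Rounded: 98.00%.

98.00%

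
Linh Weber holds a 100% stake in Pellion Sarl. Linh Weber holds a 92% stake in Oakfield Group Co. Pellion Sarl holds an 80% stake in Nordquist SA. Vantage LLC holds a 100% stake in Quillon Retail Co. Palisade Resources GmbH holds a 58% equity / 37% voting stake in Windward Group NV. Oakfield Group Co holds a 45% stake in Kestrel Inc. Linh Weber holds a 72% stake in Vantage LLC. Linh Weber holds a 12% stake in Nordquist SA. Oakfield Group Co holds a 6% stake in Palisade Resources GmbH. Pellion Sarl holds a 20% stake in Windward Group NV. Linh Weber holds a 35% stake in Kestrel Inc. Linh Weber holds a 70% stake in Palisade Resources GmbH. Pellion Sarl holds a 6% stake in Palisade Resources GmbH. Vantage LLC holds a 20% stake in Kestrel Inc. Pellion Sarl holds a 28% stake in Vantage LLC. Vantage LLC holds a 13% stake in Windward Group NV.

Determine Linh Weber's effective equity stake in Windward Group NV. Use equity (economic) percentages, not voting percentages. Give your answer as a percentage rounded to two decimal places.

Linh reaches Windward along 6 paths.
Via Pellion → Palisade: 100% × 6% × 58% = 3.48%.
Via Palisade: 70% × 58% = 40.6%.
Via Oakfield → Palisade: 92% × 6% × 58% = 3.2016%.
Via Vantage: 72% × 13% = 9.36%.
Via Pellion → Vantage: 100% × 28% × 13% = 3.64%.
Via Pellion: 100% × 20% = 20%.
Total: 3.48% + 40.6% + 3.2016% + 9.36% + 3.64% + 20% = 80.2816%.
Rounded: 80.28%.

80.28%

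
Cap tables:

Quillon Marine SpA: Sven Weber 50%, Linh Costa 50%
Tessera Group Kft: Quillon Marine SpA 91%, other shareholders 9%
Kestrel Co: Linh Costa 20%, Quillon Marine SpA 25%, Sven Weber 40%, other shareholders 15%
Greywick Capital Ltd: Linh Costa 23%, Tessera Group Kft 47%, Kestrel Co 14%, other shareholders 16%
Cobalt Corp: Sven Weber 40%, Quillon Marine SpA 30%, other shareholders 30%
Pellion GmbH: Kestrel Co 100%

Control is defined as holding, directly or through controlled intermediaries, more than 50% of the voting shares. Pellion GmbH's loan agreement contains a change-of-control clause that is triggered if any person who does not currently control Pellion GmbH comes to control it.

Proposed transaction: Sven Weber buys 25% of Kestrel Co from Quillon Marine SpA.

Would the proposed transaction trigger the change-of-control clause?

The purchase adds only to Sven's holdings (Quillon's stake shrinks), so Sven is the only person who could newly come to control Pellion.
Sven's largest direct stake is 50% in Quillon, which does not meet the threshold, so Sven controls no company.
Neither Sven nor any entity Sven controls holds any voting interest in Pellion.
So before the transaction, Sven does not control Pellion.
After the purchase, Sven's direct stake in Kestrel rises to 40% + 25% = 65%, and Quillon's stake falls to 0%.
Sven holds 65% of Kestrel, so Sven controls Kestrel.
Kestrel holds 100% of Pellion, so Sven controls Pellion.
Sven did not control Pellion before and does after, so the clause is triggered.

Yes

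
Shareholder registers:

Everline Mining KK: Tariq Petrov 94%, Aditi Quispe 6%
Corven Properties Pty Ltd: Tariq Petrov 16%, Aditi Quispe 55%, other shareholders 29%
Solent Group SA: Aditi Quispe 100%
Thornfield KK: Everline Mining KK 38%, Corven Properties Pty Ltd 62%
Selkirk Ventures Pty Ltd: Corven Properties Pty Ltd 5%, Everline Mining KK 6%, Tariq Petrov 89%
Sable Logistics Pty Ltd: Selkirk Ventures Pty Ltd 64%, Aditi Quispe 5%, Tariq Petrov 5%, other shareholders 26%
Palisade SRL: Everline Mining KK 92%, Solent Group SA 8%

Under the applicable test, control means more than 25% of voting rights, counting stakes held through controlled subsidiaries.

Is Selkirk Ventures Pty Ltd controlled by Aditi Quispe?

Aditi holds 55% of Corven, so Aditi controls Corven.
Aditi holds 100% of Solent, so Aditi controls Solent.
Corven holds 62% of Thornfield, so Aditi controls Thornfield.
In Selkirk, Aditi's side holds only 5%, not > 25%.
So Aditi does not control Selkirk.

No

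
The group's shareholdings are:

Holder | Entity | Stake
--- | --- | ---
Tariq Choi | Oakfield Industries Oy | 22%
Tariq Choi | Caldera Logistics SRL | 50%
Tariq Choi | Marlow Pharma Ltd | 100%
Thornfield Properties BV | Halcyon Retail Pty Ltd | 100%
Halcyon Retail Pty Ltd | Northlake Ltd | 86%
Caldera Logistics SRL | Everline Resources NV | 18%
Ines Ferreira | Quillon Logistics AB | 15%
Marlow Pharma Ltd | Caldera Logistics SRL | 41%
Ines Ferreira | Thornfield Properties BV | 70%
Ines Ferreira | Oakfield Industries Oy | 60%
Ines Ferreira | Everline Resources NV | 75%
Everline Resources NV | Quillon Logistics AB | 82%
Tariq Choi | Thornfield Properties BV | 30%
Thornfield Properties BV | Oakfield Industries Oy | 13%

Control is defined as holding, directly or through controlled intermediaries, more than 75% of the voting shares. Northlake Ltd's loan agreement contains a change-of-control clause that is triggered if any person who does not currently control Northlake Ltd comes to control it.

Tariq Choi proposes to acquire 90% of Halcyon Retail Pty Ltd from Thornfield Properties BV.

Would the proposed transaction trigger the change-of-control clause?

The purchase adds only to Tariq's holdings (Thornfield's stake shrinks), so Tariq is the only person who could newly come to control Northlake.
Tariq holds 100% of Marlow, so Tariq controls Marlow.
Marlow and Tariq together hold 41% + 50% = 91% of Caldera, so Tariq controls Caldera.
Neither Tariq nor any entity Tariq controls holds any voting interest in Northlake.
So before the transaction, Tariq does not control Northlake.
After the purchase, Tariq holds 90% of Halcyon directly, and Thornfield's stake falls to 10%.
Tariq holds 90% of Halcyon, so Tariq controls Halcyon.
Halcyon holds 86% of Northlake, so Tariq controls Northlake.
Tariq did not control Northlake before and does after, so the clause is triggered.

Yes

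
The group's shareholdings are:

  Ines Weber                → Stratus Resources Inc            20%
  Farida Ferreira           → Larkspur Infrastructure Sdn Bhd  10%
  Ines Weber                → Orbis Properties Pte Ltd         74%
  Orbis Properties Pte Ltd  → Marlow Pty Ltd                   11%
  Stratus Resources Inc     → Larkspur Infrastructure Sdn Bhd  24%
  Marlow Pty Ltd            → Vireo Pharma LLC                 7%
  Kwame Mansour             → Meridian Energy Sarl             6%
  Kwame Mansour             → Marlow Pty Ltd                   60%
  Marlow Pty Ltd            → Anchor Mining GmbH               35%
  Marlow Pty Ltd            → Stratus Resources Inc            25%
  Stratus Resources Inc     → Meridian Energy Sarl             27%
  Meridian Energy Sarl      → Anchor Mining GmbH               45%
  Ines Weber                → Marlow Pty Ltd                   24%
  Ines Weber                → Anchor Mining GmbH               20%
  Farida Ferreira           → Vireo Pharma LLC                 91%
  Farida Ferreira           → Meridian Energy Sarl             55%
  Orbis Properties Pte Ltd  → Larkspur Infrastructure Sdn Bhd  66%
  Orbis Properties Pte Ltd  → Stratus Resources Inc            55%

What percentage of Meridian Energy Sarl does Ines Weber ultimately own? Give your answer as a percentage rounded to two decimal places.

Ines reaches Meridian along 4 paths.
Via Orbis → Marlow → Stratus: 74% × 11% × 25% × 27% = 0.54945%.
Via Marlow → Stratus: 24% × 25% × 27% = 1.62%.
Via Orbis → Stratus: 74% × 55% × 27% = 10.989%.
Via Stratus: 20% × 27% = 5.4%.
Total: 0.54945% + 1.62% + 10.989% + 5.4% = 18.55845%.
Rounded: 18.56%.

18.56%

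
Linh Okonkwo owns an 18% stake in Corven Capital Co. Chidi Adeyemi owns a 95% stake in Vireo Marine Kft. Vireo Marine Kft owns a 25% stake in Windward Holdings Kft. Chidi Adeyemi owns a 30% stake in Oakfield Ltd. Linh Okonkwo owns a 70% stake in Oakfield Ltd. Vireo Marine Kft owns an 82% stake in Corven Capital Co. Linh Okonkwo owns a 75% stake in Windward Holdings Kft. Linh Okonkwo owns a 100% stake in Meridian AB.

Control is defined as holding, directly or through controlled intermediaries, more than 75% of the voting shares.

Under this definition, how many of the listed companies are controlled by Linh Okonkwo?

Linh holds 100% of Meridian, so Linh controls Meridian.
No other company's threshold is met.
Linh controls 1 company.

1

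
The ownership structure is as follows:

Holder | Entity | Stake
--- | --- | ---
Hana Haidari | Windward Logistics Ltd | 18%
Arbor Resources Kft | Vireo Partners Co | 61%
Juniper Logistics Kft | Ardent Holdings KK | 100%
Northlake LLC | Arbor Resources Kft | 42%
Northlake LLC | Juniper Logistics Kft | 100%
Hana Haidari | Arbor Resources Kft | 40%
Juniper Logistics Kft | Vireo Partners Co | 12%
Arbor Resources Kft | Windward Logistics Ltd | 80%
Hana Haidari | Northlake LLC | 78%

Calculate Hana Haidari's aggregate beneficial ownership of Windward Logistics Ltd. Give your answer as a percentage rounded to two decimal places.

Hana reaches Windward along 3 paths.
Via Northlake → Arbor: 78% × 42% × 80% = 26.208%.
Via Arbor: 40% × 80% = 32%.
Direct stake: 18% = 18%.
Total: 26.208% + 32% + 18% = 76.208%.
Rounded: 76.21%.

76.21%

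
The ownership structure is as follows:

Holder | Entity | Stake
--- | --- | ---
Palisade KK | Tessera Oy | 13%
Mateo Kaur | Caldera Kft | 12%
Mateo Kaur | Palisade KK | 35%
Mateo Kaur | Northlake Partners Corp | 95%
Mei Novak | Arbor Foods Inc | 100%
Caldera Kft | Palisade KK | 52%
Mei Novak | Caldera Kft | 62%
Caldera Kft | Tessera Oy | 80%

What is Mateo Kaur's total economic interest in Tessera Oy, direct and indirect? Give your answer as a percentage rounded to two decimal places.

14.96%

Mateo reaches Tessera along 3 paths.
Via Palisade: 35% × 13% = 4.55%.
Via Caldera → Palisade: 12% × 52% × 13% = 0.8112%.
Via Caldera: 12% × 80% = 9.6%.
Total: 4.55% + 0.8112% + 9.6% = 14.9612%.
Rounded: 14.96%.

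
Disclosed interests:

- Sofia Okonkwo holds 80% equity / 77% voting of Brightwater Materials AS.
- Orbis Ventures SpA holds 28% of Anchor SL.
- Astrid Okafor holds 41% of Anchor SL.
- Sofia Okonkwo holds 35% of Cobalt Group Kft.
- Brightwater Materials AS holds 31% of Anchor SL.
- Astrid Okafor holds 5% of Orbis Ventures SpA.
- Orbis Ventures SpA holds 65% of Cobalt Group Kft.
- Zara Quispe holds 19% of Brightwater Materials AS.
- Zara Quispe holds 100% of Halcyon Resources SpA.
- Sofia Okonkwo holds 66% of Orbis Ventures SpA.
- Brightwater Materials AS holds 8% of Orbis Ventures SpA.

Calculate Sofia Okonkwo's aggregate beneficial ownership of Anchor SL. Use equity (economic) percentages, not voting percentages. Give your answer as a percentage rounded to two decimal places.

45.07%

Sofia reaches Anchor along 3 paths.
Via Brightwater → Orbis: 80% × 8% × 28% = 1.792%.
Via Orbis: 66% × 28% = 18.48%.
Via Brightwater: 80% × 31% = 24.8%.
Total: 1.792% + 18.48% + 24.8% = 45.072%.
Rounded: 45.07%.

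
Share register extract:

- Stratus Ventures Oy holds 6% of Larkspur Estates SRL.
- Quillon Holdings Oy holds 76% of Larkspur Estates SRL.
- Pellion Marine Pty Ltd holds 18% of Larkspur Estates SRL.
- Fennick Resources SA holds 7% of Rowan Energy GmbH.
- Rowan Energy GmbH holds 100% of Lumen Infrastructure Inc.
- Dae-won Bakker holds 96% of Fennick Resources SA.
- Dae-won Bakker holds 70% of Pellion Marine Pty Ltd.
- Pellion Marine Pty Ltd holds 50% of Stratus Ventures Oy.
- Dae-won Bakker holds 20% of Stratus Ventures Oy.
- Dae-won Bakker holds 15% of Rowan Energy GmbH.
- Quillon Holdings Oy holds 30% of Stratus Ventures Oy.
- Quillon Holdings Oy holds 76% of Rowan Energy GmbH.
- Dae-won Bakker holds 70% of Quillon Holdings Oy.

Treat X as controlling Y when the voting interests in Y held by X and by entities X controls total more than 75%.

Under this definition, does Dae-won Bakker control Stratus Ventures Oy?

No

Dae-won holds 96% of Fennick, so Dae-won controls Fennick.
In Stratus, Dae-won's side holds only 20%, not > 75%.
So Dae-won does not control Stratus.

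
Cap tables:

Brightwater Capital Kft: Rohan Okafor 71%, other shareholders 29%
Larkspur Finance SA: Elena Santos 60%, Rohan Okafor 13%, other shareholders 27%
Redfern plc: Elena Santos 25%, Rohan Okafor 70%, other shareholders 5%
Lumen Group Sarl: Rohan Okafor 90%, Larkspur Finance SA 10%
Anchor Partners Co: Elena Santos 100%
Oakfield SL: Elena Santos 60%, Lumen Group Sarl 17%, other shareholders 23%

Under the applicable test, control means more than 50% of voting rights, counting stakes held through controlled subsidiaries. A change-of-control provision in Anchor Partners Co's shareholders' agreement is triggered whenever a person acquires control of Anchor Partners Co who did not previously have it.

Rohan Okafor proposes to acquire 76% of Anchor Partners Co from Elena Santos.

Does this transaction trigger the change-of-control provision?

The purchase adds only to Rohan's holdings (Elena's stake shrinks), so Rohan is the only person who could newly come to control Anchor.
Rohan holds 71% of Brightwater, so Rohan controls Brightwater.
Rohan holds 70% of Redfern, so Rohan controls Redfern.
Rohan holds 90% of Lumen, so Rohan controls Lumen.
Neither Rohan nor any entity Rohan controls holds any voting interest in Anchor.
So before the transaction, Rohan does not control Anchor.
After the purchase, Rohan holds 76% of Anchor directly, and Elena's stake falls to 24%.
Rohan holds 76% of Anchor, so Rohan controls Anchor.
Rohan did not control Anchor before and does after, so the clause is triggered.

Yes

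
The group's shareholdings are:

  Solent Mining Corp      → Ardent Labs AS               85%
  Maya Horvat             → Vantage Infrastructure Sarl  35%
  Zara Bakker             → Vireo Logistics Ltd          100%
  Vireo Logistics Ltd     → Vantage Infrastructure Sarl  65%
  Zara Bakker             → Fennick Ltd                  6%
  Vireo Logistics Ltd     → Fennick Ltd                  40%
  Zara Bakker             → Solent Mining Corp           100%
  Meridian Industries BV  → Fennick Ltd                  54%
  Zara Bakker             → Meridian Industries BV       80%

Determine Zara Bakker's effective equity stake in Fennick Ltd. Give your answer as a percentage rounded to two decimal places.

Zara reaches Fennick along 3 paths.
Via Vireo: 100% × 40% = 40%.
Via Meridian: 80% × 54% = 43.2%.
Direct stake: 6% = 6%.
Total: 40% + 43.2% + 6% = 89.2%.
Rounded: 89.20%.

89.20%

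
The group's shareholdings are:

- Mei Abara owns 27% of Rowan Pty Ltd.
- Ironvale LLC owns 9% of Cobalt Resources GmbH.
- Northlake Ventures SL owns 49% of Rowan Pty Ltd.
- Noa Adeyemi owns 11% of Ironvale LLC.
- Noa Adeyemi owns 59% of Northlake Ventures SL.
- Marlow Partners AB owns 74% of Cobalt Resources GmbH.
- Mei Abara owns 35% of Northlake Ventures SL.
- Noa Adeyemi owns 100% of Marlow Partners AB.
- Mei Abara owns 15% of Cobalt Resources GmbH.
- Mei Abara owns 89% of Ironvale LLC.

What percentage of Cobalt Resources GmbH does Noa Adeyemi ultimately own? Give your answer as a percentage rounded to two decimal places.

Noa reaches Cobalt along 2 paths.
Via Marlow: 100% × 74% = 74%.
Via Ironvale: 11% × 9% = 0.99%.
Total: 74% + 0.99% = 74.99%.

74.99%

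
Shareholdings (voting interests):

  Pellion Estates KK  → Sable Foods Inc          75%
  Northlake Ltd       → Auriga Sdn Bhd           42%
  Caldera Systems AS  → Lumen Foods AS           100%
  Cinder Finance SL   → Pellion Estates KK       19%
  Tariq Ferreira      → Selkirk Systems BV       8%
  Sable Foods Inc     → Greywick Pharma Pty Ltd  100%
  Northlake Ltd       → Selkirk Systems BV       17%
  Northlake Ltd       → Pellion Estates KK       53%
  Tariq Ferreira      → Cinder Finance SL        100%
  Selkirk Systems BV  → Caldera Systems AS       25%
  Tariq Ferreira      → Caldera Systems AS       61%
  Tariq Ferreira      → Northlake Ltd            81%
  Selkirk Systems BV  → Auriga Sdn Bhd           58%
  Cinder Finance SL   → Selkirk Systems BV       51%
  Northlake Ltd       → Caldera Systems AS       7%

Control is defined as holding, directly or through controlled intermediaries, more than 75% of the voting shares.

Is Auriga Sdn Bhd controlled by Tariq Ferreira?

Tariq holds 81% of Northlake, so Tariq controls Northlake.
Tariq holds 100% of Cinder, so Tariq controls Cinder.
Northlake and Cinder and Tariq together hold 17% + 51% + 8% = 76% of Selkirk, so Tariq controls Selkirk.
Northlake and Selkirk together hold 42% + 58% = 100% of Auriga, so Tariq controls Auriga.

Yes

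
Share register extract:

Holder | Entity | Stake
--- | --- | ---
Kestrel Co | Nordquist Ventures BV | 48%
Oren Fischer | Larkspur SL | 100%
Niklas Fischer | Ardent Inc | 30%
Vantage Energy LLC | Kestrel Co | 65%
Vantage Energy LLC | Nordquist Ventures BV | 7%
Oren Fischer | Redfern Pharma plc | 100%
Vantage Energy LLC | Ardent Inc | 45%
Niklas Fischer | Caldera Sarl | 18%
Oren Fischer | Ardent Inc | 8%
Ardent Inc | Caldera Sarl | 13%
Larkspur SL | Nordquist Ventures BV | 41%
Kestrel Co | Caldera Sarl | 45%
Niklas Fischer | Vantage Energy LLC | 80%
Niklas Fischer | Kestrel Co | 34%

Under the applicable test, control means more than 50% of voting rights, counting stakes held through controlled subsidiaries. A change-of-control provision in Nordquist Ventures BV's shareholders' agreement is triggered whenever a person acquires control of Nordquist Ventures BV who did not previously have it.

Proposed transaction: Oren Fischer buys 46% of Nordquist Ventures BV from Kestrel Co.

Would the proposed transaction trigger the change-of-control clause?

The purchase adds only to Oren's holdings (Kestrel's stake shrinks), so Oren is the only person who could newly come to control Nordquist.
Oren holds 100% of Larkspur, so Oren controls Larkspur.
Oren holds 100% of Redfern, so Oren controls Redfern.
In Nordquist, Oren's side holds only 41%, not > 50%.
So before the transaction, Oren does not control Nordquist.
After the purchase, Oren holds 46% of Nordquist directly, and Kestrel's stake falls to 2%.
Larkspur and Oren together hold 41% + 46% = 87% of Nordquist, so Oren controls Nordquist.
Oren did not control Nordquist before and does after, so the clause is triggered.

Yes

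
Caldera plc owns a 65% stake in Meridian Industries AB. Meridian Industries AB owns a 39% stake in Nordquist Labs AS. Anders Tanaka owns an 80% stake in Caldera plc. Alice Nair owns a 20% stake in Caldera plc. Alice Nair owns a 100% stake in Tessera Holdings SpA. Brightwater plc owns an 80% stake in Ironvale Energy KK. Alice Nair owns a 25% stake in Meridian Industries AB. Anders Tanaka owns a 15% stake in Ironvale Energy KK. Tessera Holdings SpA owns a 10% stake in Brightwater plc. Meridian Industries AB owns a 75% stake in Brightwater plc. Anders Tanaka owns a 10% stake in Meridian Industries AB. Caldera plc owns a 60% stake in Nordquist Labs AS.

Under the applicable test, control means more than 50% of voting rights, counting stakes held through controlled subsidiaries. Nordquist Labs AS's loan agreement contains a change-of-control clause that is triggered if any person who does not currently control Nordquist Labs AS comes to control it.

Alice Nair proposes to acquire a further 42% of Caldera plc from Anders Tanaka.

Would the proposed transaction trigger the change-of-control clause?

The purchase adds only to Alice's holdings (Anders's stake shrinks), so Alice is the only person who could newly come to control Nordquist.
Alice holds 100% of Tessera, so Alice controls Tessera.
Neither Alice nor any entity Alice controls holds any voting interest in Nordquist.
So before the transaction, Alice does not control Nordquist.
After the purchase, Alice's direct stake in Caldera rises to 20% + 42% = 62%, and Anders's stake falls to 38%.
Alice holds 62% of Caldera, so Alice controls Caldera.
Caldera and Alice together hold 65% + 25% = 90% of Meridian, so Alice controls Meridian.
Caldera and Meridian together hold 60% + 39% = 99% of Nordquist, so Alice controls Nordquist.
Alice did not control Nordquist before and does after, so the clause is triggered.

Yes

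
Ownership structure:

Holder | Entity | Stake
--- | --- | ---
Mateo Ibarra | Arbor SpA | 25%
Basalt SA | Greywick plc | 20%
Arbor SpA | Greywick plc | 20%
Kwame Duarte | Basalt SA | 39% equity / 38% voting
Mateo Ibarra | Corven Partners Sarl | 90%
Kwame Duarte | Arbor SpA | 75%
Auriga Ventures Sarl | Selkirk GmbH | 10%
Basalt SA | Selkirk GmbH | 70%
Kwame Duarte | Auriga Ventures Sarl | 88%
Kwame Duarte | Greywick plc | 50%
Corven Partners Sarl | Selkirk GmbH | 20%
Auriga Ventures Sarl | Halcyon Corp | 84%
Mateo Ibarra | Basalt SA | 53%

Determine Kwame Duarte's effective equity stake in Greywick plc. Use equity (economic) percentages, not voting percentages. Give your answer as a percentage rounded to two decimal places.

72.80%

Kwame reaches Greywick along 3 paths.
Via Basalt: 39% × 20% = 7.8%.
Via Arbor: 75% × 20% = 15%.
Direct stake: 50% = 50%.
Total: 7.8% + 15% + 50% = 72.8%.
Rounded: 72.80%.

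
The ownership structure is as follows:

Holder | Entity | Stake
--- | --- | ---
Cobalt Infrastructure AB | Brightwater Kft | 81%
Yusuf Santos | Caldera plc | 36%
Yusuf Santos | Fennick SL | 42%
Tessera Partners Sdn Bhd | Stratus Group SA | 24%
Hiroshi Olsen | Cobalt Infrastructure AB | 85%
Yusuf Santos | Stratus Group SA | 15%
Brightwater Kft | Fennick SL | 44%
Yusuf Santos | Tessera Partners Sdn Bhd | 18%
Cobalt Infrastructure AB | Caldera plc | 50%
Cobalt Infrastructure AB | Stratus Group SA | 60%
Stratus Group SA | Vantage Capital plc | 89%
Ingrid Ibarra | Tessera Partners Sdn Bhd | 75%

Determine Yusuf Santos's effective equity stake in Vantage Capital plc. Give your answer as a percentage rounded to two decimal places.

17.19%

Yusuf reaches Vantage along 2 paths.
Via Tessera → Stratus: 18% × 24% × 89% = 3.8448%.
Via Stratus: 15% × 89% = 13.35%.
Total: 3.8448% + 13.35% = 17.1948%.
Rounded: 17.19%.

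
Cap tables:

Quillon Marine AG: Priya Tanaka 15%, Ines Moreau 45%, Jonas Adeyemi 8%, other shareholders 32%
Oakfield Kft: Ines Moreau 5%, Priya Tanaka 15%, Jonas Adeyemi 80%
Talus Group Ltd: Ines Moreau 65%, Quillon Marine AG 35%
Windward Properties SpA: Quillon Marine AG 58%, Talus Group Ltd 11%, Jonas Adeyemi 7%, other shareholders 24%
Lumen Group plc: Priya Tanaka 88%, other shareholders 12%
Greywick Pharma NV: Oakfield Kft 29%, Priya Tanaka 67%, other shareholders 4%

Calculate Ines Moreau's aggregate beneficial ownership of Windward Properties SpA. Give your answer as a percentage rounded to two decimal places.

Ines reaches Windward along 3 paths.
Via Quillon: 45% × 58% = 26.1%.
Via Talus: 65% × 11% = 7.15%.
Via Quillon → Talus: 45% × 35% × 11% = 1.7325%.
Total: 26.1% + 7.15% + 1.7325% = 34.9825%.
Rounded: 34.98%.

34.98%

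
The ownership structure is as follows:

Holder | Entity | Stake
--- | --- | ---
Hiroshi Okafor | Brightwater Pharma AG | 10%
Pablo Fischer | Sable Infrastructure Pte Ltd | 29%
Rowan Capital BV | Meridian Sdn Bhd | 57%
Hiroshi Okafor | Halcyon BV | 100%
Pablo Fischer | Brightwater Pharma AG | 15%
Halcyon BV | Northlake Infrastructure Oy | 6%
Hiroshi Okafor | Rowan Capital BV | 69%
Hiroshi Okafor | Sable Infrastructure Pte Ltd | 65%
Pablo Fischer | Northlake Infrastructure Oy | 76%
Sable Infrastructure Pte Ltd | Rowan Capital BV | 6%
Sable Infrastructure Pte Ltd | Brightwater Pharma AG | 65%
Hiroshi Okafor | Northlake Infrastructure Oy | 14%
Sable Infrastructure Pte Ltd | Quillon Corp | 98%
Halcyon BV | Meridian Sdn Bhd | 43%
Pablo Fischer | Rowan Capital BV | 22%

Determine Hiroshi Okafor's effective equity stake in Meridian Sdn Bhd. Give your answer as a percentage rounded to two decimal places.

Hiroshi reaches Meridian along 3 paths.
Via Sable → Rowan: 65% × 6% × 57% = 2.223%.
Via Rowan: 69% × 57% = 39.33%.
Via Halcyon: 100% × 43% = 43%.
Total: 2.223% + 39.33% + 43% = 84.553%.
Rounded: 84.55%.

84.55%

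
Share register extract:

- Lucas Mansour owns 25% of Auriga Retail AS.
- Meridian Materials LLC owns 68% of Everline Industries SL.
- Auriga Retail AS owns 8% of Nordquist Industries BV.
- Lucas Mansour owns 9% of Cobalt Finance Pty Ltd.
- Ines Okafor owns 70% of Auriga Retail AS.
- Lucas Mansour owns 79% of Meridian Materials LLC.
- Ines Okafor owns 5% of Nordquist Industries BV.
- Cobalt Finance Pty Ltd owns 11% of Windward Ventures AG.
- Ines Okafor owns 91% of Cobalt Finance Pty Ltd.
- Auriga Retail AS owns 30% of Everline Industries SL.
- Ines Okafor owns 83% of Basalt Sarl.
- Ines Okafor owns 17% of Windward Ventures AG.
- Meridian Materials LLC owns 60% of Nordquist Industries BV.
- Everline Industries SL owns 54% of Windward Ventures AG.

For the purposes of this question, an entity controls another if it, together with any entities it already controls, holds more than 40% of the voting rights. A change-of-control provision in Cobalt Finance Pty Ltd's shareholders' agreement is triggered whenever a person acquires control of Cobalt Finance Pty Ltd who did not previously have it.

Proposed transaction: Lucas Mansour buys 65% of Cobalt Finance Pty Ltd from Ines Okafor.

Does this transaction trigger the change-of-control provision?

Yes

The purchase adds only to Lucas's holdings (Ines's stake shrinks), so Lucas is the only person who could newly come to control Cobalt.
Lucas holds 79% of Meridian, so Lucas controls Meridian.
Meridian holds 60% of Nordquist, so Lucas controls Nordquist.
Meridian holds 68% of Everline, so Lucas controls Everline.
Everline holds 54% of Windward, so Lucas controls Windward.
In Cobalt, Lucas's side holds only 9%, not > 40%.
So before the transaction, Lucas does not control Cobalt.
After the purchase, Lucas's direct stake in Cobalt rises to 9% + 65% = 74%, and Ines's stake falls to 26%.
Lucas holds 74% of Cobalt, so Lucas controls Cobalt.
Lucas did not control Cobalt before and does after, so the clause is triggered.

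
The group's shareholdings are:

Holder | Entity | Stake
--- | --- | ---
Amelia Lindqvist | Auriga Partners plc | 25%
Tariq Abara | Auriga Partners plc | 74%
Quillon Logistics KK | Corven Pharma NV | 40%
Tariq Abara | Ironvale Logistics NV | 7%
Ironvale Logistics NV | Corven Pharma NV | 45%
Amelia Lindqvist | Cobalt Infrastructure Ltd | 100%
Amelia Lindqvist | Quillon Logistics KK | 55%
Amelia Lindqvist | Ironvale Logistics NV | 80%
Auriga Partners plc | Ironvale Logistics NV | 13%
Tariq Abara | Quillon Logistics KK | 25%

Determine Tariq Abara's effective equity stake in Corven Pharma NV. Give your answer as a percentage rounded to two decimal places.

17.48%

Tariq reaches Corven along 3 paths.
Via Quillon: 25% × 40% = 10%.
Via Ironvale: 7% × 45% = 3.15%.
Via Auriga → Ironvale: 74% × 13% × 45% = 4.329%.
Total: 10% + 3.15% + 4.329% = 17.479%.
Rounded: 17.48%.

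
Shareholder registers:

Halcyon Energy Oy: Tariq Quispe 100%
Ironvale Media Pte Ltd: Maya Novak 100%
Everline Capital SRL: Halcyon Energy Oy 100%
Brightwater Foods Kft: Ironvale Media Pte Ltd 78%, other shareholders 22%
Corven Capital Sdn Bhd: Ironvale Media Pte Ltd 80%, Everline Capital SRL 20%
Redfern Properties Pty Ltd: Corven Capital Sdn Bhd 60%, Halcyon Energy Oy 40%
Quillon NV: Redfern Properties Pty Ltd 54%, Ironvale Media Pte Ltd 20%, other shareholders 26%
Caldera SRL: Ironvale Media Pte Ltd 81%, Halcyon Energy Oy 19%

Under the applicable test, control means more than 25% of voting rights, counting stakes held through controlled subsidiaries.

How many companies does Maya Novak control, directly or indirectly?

6

Maya holds 100% of Ironvale, so Maya controls Ironvale.
Ironvale holds 78% of Brightwater, so Maya controls Brightwater.
Ironvale holds 80% of Corven, so Maya controls Corven.
Corven holds 60% of Redfern, so Maya controls Redfern.
Redfern and Ironvale together hold 54% + 20% = 74% of Quillon, so Maya controls Quillon.
Ironvale holds 81% of Caldera, so Maya controls Caldera.
No other company's threshold is met.
Maya controls 6 companies.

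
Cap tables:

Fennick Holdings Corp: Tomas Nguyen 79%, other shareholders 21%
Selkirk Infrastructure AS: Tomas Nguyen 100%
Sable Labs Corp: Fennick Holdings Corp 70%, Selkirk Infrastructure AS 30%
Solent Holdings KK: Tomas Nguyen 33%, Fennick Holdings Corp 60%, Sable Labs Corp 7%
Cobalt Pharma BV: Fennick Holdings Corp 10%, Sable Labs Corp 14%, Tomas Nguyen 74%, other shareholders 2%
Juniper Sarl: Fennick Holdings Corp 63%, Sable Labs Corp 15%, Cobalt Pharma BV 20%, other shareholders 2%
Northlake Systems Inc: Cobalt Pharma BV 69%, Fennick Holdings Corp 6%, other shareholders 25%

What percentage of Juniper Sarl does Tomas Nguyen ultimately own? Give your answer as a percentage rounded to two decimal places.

Tomas reaches Juniper along 7 paths.
Via Fennick: 79% × 63% = 49.77%.
Via Fennick → Sable: 79% × 70% × 15% = 8.295%.
Via Selkirk → Sable: 100% × 30% × 15% = 4.5%.
Via Fennick → Cobalt: 79% × 10% × 20% = 1.58%.
Via Fennick → Sable → Cobalt: 79% × 70% × 14% × 20% = 1.5484%.
Via Selkirk → Sable → Cobalt: 100% × 30% × 14% × 20% = 0.84%.
Via Cobalt: 74% × 20% = 14.8%.
Total: 49.77% + 8.295% + 4.5% + 1.58% + 1.5484% + 0.84% + 14.8% = 81.3334%.
Rounded: 81.33%.

81.33%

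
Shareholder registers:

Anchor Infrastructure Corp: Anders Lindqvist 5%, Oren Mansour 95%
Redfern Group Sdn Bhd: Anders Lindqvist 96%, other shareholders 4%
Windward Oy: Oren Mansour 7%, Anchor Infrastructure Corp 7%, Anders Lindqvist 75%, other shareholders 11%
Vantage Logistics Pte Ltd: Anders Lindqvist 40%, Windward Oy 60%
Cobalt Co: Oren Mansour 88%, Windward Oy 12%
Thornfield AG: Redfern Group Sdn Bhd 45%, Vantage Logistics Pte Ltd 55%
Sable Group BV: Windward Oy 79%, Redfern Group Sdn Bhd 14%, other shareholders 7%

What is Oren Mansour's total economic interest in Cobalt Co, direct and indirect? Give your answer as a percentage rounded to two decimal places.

Oren reaches Cobalt along 3 paths.
Direct stake: 88% = 88%.
Via Windward: 7% × 12% = 0.84%.
Via Anchor → Windward: 95% × 7% × 12% = 0.798%.
Total: 88% + 0.84% + 0.798% = 89.638%.
Rounded: 89.64%.

89.64%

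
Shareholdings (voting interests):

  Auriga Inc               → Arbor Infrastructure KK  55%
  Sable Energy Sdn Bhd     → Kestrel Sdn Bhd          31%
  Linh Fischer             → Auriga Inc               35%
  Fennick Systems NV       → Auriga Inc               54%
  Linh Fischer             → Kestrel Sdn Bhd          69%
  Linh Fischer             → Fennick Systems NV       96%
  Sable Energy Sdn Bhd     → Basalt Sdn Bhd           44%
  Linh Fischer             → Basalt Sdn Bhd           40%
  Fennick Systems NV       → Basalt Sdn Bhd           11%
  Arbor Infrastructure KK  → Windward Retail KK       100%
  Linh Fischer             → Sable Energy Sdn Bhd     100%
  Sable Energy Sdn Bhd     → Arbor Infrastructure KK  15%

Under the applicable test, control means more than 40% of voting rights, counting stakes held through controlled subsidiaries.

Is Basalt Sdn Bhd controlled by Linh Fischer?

Yes

Linh holds 100% of Sable, so Linh controls Sable.
Linh holds 96% of Fennick, so Linh controls Fennick.
Linh and Sable and Fennick together hold 40% + 44% + 11% = 95% of Basalt, so Linh controls Basalt.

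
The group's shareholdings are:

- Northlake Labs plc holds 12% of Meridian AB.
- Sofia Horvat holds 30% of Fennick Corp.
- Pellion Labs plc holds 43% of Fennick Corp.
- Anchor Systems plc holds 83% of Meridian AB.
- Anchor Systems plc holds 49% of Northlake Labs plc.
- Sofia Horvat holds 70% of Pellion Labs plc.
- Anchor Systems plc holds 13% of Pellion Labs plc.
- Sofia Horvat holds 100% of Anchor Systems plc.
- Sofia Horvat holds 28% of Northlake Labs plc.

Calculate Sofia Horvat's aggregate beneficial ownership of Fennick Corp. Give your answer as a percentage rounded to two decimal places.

65.69%

Sofia reaches Fennick along 3 paths.
Direct stake: 30% = 30%.
Via Anchor → Pellion: 100% × 13% × 43% = 5.59%.
Via Pellion: 70% × 43% = 30.1%.
Total: 30% + 5.59% + 30.1% = 65.69%.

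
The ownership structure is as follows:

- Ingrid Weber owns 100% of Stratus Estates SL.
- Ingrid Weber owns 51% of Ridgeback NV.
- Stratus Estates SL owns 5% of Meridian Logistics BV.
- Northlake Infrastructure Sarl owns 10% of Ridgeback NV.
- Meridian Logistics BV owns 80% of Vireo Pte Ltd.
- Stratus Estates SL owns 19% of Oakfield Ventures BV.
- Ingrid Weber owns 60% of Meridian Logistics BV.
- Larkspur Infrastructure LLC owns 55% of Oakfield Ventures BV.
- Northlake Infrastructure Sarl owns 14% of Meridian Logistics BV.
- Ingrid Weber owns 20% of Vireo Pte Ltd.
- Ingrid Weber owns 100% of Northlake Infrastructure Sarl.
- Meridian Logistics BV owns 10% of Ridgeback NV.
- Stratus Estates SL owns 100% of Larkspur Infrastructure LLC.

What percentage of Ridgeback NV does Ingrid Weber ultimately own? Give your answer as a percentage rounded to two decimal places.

68.90%

Ingrid reaches Ridgeback along 5 paths.
Direct stake: 51% = 51%.
Via Meridian: 60% × 10% = 6%.
Via Northlake → Meridian: 100% × 14% × 10% = 1.4%.
Via Stratus → Meridian: 100% × 5% × 10% = 0.5%.
Via Northlake: 100% × 10% = 10%.
Total: 51% + 6% + 1.4% + 0.5% + 10% = 68.9%.
Rounded: 68.90%.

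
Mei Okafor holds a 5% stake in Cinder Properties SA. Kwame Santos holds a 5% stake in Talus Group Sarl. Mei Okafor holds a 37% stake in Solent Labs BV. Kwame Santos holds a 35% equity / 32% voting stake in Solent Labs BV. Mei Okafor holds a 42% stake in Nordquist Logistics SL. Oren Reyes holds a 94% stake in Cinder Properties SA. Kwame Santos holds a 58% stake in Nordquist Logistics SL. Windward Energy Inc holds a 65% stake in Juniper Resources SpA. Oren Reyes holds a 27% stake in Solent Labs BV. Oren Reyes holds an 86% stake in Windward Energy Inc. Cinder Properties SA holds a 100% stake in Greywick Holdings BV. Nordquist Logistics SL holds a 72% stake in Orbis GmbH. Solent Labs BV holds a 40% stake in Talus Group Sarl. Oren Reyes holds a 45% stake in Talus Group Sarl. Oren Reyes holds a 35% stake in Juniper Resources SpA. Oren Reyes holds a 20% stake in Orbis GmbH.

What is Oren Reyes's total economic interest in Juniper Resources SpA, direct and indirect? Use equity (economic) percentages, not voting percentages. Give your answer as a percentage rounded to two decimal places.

90.90%

Oren reaches Juniper along 2 paths.
Via Windward: 86% × 65% = 55.9%.
Direct stake: 35% = 35%.
Total: 55.9% + 35% = 90.9%.
Rounded: 90.90%.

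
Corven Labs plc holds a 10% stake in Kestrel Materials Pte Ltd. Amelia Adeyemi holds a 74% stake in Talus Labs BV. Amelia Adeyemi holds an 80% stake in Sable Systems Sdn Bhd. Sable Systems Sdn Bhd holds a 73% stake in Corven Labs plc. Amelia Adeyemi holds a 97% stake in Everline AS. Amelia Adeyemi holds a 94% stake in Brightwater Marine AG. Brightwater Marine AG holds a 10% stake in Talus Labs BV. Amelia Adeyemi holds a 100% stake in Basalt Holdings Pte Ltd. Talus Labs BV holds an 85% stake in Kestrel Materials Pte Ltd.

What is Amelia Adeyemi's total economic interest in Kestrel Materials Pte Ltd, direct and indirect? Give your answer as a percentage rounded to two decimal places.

76.73%

Amelia reaches Kestrel along 3 paths.
Via Sable → Corven: 80% × 73% × 10% = 5.84%.
Via Talus: 74% × 85% = 62.9%.
Via Brightwater → Talus: 94% × 10% × 85% = 7.99%.
Total: 5.84% + 62.9% + 7.99% = 76.73%.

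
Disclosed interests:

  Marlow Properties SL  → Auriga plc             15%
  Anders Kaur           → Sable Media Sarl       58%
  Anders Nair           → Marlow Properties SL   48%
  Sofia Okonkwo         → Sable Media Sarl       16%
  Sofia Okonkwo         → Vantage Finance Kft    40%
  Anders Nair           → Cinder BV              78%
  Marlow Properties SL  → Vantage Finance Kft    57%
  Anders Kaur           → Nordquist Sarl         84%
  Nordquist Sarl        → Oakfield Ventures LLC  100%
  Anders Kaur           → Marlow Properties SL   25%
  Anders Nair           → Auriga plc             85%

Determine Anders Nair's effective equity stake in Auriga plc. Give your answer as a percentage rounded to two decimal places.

92.20%

Anders Nair reaches Auriga along 2 paths.
Direct stake: 85% = 85%.
Via Marlow: 48% × 15% = 7.2%.
Total: 85% + 7.2% = 92.2%.
Rounded: 92.20%.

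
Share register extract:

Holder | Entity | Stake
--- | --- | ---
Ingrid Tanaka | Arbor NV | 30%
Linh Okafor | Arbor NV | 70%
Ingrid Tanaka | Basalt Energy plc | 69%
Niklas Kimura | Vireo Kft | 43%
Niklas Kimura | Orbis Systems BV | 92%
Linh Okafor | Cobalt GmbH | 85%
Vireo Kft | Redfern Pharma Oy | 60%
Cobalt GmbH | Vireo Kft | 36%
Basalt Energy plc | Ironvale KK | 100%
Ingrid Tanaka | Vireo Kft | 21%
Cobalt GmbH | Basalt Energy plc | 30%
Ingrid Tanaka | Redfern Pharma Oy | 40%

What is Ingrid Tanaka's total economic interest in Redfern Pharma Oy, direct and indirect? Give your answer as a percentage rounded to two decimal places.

Ingrid reaches Redfern along 2 paths.
Via Vireo: 21% × 60% = 12.6%.
Direct stake: 40% = 40%.
Total: 12.6% + 40% = 52.6%.
Rounded: 52.60%.

52.60%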